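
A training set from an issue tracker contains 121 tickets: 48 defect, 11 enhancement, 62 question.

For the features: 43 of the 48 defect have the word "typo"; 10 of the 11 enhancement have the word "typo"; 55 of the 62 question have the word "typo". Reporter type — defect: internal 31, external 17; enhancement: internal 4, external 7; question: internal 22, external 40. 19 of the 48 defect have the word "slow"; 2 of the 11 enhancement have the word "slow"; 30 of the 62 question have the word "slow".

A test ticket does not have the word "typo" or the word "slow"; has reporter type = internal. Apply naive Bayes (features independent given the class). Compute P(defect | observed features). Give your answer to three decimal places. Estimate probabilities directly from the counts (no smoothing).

0.553

defect: (48/121) × (5/48) × (31/48) × (29/48) ≈ 0.0161236
enhancement: (11/121) × (1/11) × (4/11) × (9/11) ≈ 0.00245885
question: (62/121) × (7/62) × (22/62) × (32/62) ≈ 0.010595
P(defect | x) = 0.0161236 / 0.02917745 ≈ 0.553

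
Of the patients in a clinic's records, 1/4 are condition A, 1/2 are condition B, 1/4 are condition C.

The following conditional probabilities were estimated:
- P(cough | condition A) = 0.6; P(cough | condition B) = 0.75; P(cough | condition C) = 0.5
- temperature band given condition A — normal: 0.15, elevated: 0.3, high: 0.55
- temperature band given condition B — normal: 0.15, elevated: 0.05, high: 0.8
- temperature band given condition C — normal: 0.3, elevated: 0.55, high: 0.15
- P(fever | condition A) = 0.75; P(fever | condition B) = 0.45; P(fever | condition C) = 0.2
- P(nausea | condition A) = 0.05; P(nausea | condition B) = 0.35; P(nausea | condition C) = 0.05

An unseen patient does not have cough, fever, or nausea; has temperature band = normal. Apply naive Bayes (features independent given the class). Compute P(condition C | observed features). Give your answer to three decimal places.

0.735

condition A: 0.25 × (1−0.6) × 0.15 × (1−0.75) × (1−0.05) = 0.0035625
condition B: 0.5 × (1−0.75) × 0.15 × (1−0.45) × (1−0.35) = 0.006703125
condition C: 0.25 × (1−0.5) × 0.3 × (1−0.2) × (1−0.05) = 0.0285
P(condition C | x) = 0.0285 / 0.038765625 ≈ 0.735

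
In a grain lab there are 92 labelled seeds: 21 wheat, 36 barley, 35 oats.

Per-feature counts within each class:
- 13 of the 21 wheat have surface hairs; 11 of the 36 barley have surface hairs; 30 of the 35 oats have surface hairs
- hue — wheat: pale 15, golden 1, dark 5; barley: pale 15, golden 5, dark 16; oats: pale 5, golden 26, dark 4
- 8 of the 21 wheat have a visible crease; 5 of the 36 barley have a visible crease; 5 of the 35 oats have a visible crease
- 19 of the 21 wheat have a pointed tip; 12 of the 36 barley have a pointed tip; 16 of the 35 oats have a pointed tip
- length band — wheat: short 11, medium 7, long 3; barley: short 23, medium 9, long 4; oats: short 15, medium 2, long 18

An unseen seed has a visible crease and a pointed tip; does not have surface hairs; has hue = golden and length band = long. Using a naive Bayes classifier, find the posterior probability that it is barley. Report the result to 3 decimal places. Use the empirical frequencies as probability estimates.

0.111

wheat: (21/92) × (8/21) × (1/21) × (8/21) × (19/21) × (3/21) ≈ 0.000203887
barley: (36/92) × (25/36) × (5/36) × (5/36) × (12/36) × (4/36) ≈ 0.000194144
oats: (35/92) × (5/35) × (26/35) × (5/35) × (16/35) × (18/35) ≈ 0.00135596
P(barley | x) = 0.000194144 / 0.001753991 ≈ 0.111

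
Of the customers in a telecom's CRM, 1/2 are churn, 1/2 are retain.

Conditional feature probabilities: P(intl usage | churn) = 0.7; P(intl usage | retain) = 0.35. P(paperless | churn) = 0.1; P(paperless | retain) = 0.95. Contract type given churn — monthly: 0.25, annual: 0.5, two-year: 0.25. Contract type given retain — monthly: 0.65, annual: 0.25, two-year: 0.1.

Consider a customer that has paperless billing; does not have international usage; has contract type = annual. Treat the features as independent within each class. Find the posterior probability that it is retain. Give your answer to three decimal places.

0.911

churn: 0.5 × (1−0.7) × 0.1 × 0.5 = 0.0075
retain: 0.5 × (1−0.35) × 0.95 × 0.25 = 0.0771875
P(retain | x) = 0.0771875 / 0.0846875 ≈ 0.911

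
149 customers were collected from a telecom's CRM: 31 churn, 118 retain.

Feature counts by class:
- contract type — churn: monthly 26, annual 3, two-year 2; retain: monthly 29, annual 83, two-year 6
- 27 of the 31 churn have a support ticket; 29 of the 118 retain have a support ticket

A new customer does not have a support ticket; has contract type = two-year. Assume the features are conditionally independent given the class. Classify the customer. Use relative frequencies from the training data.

churn: (31/149) × (2/31) × (4/31) ≈ 0.00173198
retain: (118/149) × (6/118) × (89/118) ≈ 0.030372
Highest score → retain.

retain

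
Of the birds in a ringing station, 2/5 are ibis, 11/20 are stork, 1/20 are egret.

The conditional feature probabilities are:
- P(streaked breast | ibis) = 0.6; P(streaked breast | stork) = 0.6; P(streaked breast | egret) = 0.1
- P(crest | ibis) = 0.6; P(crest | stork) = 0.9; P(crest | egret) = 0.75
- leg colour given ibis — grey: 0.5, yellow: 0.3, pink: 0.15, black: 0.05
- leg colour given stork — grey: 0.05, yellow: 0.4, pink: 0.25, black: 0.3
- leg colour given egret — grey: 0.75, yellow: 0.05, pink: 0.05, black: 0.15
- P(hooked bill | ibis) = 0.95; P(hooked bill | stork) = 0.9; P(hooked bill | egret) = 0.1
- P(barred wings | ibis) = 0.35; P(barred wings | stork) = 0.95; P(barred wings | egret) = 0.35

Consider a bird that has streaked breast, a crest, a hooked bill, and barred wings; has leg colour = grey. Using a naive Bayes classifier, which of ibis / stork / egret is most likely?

ibis

ibis: 0.4 × 0.6 × 0.6 × 0.5 × 0.95 × 0.35 = 0.02394
stork: 0.55 × 0.6 × 0.9 × 0.05 × 0.9 × 0.95 = 0.01269675
egret: 0.05 × 0.1 × 0.75 × 0.75 × 0.1 × 0.35 = 0.0000984375
Highest score → ibis.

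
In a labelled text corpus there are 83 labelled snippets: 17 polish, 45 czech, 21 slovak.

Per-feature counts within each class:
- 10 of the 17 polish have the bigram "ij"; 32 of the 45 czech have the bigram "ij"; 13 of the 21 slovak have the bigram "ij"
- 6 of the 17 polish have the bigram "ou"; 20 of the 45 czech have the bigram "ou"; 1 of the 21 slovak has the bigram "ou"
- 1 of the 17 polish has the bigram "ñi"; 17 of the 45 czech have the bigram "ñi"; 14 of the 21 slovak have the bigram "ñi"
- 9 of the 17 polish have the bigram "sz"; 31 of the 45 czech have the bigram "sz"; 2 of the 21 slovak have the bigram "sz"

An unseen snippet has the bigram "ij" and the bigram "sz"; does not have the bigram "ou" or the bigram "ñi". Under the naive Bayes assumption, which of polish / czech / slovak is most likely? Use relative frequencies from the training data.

czech

polish: (17/83) × (10/17) × (11/17) × (16/17) × (9/17) ≈ 0.0388446
czech: (45/83) × (32/45) × (25/45) × (28/45) × (31/45) ≈ 0.0918109
slovak: (21/83) × (13/21) × (20/21) × (7/21) × (2/21) ≈ 0.0047355
Highest score → czech.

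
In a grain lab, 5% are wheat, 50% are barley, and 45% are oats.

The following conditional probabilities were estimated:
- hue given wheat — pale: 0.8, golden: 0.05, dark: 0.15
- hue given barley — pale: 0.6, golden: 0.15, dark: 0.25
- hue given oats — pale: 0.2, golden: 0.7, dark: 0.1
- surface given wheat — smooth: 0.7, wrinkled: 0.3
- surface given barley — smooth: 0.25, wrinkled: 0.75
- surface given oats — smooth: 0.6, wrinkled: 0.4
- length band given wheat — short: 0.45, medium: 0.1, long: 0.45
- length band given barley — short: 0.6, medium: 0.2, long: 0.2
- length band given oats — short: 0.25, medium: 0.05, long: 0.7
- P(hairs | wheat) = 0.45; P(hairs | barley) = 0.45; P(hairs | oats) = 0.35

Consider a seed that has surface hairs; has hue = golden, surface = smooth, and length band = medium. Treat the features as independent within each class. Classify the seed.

oats

wheat: 0.05 × 0.05 × 0.7 × 0.1 × 0.45 = 0.00007875
barley: 0.5 × 0.15 × 0.25 × 0.2 × 0.45 = 0.0016875
oats: 0.45 × 0.7 × 0.6 × 0.05 × 0.35 = 0.0033075
Highest score → oats.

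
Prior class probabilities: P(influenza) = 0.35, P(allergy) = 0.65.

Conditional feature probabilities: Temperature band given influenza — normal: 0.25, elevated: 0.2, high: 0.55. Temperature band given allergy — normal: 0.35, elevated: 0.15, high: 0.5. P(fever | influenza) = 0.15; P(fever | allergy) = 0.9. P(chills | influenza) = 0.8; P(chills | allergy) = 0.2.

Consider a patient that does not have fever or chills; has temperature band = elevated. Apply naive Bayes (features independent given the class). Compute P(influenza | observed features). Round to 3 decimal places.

0.604

influenza: 0.35 × 0.2 × (1−0.15) × (1−0.8) = 0.0119
allergy: 0.65 × 0.15 × (1−0.9) × (1−0.2) = 0.0078
P(influenza | x) = 0.0119 / 0.0197 ≈ 0.604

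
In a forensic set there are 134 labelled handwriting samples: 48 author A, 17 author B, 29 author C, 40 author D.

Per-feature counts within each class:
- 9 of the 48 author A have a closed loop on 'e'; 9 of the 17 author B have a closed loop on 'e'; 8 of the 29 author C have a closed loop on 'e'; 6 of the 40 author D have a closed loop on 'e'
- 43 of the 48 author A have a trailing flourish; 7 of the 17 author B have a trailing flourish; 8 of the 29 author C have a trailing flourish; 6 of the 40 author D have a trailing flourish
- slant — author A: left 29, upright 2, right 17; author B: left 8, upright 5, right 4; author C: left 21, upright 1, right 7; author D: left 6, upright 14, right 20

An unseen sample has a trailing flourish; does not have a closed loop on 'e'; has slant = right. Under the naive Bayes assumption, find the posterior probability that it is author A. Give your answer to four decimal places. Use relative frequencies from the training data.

author A: (48/134) × (39/48) × (43/48) × (17/48) ≈ 0.092341
author B: (17/134) × (8/17) × (7/17) × (4/17) ≈ 0.00578423
author C: (29/134) × (21/29) × (8/29) × (7/29) ≈ 0.0104353
author D: (40/134) × (34/40) × (6/40) × (20/40) ≈ 0.0190299
P(author A | x) = 0.092341 / 0.12759043 ≈ 0.7237

0.7237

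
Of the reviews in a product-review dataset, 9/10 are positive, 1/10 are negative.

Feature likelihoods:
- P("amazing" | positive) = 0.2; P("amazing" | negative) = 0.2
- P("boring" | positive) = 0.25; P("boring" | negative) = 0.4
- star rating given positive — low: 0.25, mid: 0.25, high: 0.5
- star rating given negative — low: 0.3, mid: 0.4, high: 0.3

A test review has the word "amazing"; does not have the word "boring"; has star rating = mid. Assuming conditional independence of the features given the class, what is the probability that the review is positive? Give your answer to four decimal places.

0.8755

positive: 0.9 × 0.2 × (1−0.25) × 0.25 = 0.03375
negative: 0.1 × 0.2 × (1−0.4) × 0.4 = 0.0048
P(positive | x) = 0.03375 / 0.03855 ≈ 0.8755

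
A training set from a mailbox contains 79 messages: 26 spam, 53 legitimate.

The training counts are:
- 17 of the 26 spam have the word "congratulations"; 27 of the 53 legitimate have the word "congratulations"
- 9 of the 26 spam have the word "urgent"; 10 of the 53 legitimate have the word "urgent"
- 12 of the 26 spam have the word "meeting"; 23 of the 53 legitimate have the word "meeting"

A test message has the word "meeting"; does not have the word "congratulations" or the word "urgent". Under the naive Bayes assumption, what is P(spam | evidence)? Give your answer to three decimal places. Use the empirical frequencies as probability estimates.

spam: (26/79) × (9/26) × (17/26) × (12/26) ≈ 0.0343794
legitimate: (53/79) × (26/53) × (43/53) × (23/53) ≈ 0.115875
P(spam | x) = 0.0343794 / 0.1502544 ≈ 0.229

0.229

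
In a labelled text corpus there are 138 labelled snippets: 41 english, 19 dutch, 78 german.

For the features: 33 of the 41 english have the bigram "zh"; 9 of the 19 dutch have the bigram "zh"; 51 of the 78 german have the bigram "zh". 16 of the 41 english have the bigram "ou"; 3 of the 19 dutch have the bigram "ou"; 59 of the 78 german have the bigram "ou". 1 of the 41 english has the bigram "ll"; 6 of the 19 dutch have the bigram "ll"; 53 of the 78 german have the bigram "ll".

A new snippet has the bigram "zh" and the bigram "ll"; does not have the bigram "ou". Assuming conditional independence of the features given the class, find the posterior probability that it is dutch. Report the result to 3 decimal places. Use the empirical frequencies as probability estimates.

0.211

english: (41/138) × (33/41) × (25/41) × (1/41) ≈ 0.00355637
dutch: (19/138) × (9/19) × (16/19) × (6/19) ≈ 0.0173431
german: (78/138) × (51/78) × (19/78) × (53/78) ≈ 0.061169
P(dutch | x) = 0.0173431 / 0.08206847 ≈ 0.211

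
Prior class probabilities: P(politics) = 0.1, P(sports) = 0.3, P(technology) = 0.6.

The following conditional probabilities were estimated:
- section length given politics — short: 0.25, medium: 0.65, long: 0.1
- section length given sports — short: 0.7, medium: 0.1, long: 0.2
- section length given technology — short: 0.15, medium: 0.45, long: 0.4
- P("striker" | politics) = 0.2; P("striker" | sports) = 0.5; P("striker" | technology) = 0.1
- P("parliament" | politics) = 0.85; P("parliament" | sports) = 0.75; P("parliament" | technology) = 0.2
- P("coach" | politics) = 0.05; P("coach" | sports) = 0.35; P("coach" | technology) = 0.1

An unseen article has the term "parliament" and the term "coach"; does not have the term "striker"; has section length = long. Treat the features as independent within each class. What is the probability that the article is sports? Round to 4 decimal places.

0.6282

politics: 0.1 × 0.1 × (1−0.2) × 0.85 × 0.05 = 0.00034
sports: 0.3 × 0.2 × (1−0.5) × 0.75 × 0.35 = 0.007875
technology: 0.6 × 0.4 × (1−0.1) × 0.2 × 0.1 = 0.00432
P(sports | x) = 0.007875 / 0.012535 ≈ 0.6282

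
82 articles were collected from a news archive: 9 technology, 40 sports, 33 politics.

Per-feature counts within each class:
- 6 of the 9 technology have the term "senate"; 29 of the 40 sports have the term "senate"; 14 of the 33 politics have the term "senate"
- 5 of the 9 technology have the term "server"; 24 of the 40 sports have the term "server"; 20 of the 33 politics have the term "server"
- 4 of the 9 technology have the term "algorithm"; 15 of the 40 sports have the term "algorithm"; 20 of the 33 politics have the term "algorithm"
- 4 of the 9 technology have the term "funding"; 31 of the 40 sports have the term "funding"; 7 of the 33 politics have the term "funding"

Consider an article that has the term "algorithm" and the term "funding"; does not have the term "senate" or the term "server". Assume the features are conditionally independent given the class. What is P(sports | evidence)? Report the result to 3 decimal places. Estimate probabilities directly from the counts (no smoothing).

0.511

technology: (9/82) × (3/9) × (4/9) × (4/9) × (4/9) ≈ 0.00321188
sports: (40/82) × (11/40) × (16/40) × (15/40) × (31/40) ≈ 0.0155945
politics: (33/82) × (19/33) × (13/33) × (20/33) × (7/33) ≈ 0.0117346
P(sports | x) = 0.0155945 / 0.03054098 ≈ 0.511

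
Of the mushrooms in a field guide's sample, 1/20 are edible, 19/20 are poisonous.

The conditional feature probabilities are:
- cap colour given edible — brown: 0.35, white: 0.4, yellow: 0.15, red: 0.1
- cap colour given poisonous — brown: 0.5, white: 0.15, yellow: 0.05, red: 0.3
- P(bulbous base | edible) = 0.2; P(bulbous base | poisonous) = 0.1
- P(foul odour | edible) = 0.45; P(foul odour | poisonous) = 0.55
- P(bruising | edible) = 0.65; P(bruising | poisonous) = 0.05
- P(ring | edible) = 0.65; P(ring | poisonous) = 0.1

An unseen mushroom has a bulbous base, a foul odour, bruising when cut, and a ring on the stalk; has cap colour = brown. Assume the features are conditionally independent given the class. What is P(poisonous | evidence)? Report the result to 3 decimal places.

0.164

edible: 0.05 × 0.35 × 0.2 × 0.45 × 0.65 × 0.65 = 0.0006654375
poisonous: 0.95 × 0.5 × 0.1 × 0.55 × 0.05 × 0.1 = 0.000130625
P(poisonous | x) = 0.000130625 / 0.0007960625 ≈ 0.164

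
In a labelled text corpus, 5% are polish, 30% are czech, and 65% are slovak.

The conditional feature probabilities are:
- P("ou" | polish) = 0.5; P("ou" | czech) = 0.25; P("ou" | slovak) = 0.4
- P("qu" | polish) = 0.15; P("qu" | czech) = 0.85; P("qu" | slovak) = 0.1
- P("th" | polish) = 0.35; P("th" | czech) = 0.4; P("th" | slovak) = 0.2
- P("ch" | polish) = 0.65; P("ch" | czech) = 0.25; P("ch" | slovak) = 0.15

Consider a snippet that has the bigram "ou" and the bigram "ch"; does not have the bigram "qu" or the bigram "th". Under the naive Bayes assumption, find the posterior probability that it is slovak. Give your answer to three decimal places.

0.725

polish: 0.05 × 0.5 × (1−0.15) × (1−0.35) × 0.65 = 0.008978125
czech: 0.3 × 0.25 × (1−0.85) × (1−0.4) × 0.25 = 0.0016875
slovak: 0.65 × 0.4 × (1−0.1) × (1−0.2) × 0.15 = 0.02808
P(slovak | x) = 0.02808 / 0.038745625 ≈ 0.725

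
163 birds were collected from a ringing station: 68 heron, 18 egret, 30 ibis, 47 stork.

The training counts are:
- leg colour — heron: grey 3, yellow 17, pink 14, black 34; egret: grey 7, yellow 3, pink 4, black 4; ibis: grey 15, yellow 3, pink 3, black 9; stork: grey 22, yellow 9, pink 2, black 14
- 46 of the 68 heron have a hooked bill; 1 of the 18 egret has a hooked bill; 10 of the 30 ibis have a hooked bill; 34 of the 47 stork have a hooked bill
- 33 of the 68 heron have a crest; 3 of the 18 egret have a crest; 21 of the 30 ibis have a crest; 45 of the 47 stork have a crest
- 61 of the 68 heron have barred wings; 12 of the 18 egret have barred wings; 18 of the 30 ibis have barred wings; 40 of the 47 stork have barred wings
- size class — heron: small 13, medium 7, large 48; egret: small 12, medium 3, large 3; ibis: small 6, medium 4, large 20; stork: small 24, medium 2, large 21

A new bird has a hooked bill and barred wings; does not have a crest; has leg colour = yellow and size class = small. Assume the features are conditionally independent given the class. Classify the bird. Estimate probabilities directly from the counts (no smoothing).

heron: (68/163) × (17/68) × (46/68) × (35/68) × (61/68) × (13/68) ≈ 0.00622766
egret: (18/163) × (3/18) × (1/18) × (15/18) × (12/18) × (12/18) ≈ 0.000378702
ibis: (30/163) × (3/30) × (10/30) × (9/30) × (18/30) × (6/30) ≈ 0.000220859
stork: (47/163) × (9/47) × (34/47) × (2/47) × (40/47) × (24/47) ≈ 0.000738658
Highest score → heron.

heron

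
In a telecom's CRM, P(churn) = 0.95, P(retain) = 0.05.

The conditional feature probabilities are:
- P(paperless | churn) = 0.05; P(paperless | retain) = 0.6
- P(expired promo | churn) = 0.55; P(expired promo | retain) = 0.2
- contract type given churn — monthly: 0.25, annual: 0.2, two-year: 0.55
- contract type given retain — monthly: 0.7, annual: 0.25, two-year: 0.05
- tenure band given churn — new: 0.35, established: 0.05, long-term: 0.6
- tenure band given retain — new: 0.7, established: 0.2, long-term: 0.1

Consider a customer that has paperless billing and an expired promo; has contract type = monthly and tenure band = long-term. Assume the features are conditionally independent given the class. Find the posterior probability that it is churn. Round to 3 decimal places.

0.903

churn: 0.95 × 0.05 × 0.55 × 0.25 × 0.6 = 0.00391875
retain: 0.05 × 0.6 × 0.2 × 0.7 × 0.1 = 0.00042
P(churn | x) = 0.00391875 / 0.00433875 ≈ 0.903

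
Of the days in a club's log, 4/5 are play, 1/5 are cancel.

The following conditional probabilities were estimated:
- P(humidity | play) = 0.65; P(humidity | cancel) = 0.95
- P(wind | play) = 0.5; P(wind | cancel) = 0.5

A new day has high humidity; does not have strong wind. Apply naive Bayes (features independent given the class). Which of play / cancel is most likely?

play: 0.8 × 0.65 × (1−0.5) = 0.26
cancel: 0.2 × 0.95 × (1−0.5) = 0.095
Highest score → play.

play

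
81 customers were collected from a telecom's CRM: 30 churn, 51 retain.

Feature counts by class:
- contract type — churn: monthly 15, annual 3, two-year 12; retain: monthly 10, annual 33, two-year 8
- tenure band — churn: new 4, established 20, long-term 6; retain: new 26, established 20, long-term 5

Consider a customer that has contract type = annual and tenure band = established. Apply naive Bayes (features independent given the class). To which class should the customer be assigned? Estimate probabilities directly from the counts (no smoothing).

churn: (30/81) × (3/30) × (20/30) ≈ 0.0246914
retain: (51/81) × (33/51) × (20/51) ≈ 0.159768
Highest score → retain.

retain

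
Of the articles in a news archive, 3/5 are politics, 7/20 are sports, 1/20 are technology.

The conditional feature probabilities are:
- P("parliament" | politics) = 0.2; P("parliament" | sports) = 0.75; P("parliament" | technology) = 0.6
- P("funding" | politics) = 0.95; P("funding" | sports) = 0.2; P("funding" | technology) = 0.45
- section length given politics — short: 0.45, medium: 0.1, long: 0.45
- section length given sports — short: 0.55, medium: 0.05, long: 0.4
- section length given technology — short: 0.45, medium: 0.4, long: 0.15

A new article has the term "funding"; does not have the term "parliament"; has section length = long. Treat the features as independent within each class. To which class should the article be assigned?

politics: 0.6 × (1−0.2) × 0.95 × 0.45 = 0.2052
sports: 0.35 × (1−0.75) × 0.2 × 0.4 = 0.007
technology: 0.05 × (1−0.6) × 0.45 × 0.15 = 0.00135
Highest score → politics.

politics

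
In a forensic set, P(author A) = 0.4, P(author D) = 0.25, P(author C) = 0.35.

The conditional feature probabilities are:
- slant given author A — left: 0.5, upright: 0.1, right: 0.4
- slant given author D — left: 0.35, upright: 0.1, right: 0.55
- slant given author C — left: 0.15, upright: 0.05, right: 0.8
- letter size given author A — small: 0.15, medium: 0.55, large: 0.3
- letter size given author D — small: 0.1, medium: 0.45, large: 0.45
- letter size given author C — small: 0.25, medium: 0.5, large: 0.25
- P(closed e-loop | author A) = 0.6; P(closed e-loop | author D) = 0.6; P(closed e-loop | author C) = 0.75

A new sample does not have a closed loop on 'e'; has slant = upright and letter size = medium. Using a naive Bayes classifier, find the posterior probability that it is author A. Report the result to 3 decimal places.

author A: 0.4 × 0.1 × 0.55 × (1−0.6) = 0.0088
author D: 0.25 × 0.1 × 0.45 × (1−0.6) = 0.0045
author C: 0.35 × 0.05 × 0.5 × (1−0.75) = 0.0021875
P(author A | x) = 0.0088 / 0.0154875 ≈ 0.568

0.568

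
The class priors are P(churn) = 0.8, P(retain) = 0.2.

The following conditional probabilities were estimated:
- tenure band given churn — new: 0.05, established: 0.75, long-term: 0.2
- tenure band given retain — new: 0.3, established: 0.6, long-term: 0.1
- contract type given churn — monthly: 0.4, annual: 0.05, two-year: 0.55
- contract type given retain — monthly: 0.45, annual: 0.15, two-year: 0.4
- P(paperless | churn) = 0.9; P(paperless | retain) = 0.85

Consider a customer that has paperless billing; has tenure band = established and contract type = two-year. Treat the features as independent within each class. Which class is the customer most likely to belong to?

churn: 0.8 × 0.75 × 0.55 × 0.9 = 0.297
retain: 0.2 × 0.6 × 0.4 × 0.85 = 0.0408
Highest score → churn.

churn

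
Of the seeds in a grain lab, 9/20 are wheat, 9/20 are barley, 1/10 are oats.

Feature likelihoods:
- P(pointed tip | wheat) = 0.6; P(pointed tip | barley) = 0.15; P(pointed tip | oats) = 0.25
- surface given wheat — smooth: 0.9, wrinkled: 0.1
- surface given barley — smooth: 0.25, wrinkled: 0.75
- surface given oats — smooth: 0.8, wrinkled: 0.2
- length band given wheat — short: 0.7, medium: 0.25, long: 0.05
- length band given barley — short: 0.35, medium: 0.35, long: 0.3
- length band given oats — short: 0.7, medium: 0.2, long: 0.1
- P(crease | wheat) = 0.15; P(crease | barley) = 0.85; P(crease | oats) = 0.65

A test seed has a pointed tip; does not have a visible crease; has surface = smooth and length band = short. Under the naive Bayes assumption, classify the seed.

wheat

wheat: 0.45 × 0.6 × 0.9 × 0.7 × (1−0.15) = 0.144585
barley: 0.45 × 0.15 × 0.25 × 0.35 × (1−0.85) = 0.0008859375
oats: 0.1 × 0.25 × 0.8 × 0.7 × (1−0.65) = 0.0049
Highest score → wheat.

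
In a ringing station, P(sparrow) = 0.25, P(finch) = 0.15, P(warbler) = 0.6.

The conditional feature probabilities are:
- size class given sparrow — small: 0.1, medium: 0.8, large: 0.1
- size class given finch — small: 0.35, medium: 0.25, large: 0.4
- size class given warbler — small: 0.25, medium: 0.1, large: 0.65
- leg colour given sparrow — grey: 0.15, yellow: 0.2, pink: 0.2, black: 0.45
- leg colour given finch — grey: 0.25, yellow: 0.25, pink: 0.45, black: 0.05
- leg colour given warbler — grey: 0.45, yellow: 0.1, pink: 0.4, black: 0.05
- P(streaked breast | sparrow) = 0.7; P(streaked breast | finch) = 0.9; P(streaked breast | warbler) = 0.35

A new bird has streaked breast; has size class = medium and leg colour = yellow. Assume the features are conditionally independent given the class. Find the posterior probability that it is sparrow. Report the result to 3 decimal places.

sparrow: 0.25 × 0.8 × 0.2 × 0.7 = 0.028
finch: 0.15 × 0.25 × 0.25 × 0.9 = 0.0084375
warbler: 0.6 × 0.1 × 0.1 × 0.35 = 0.0021
P(sparrow | x) = 0.028 / 0.0385375 ≈ 0.727

0.727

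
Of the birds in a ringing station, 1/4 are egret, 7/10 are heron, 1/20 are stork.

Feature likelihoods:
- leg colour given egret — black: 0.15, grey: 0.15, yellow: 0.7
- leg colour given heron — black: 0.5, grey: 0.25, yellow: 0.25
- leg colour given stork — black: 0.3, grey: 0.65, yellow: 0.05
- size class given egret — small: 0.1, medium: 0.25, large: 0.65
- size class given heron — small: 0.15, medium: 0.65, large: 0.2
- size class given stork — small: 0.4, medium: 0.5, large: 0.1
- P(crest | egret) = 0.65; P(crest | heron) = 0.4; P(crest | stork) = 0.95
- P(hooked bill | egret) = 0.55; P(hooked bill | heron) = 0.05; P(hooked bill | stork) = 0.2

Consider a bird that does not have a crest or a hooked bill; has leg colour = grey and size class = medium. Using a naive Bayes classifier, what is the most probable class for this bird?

heron

egret: 0.25 × 0.15 × 0.25 × (1−0.65) × (1−0.55) = 0.0014765625
heron: 0.7 × 0.25 × 0.65 × (1−0.4) × (1−0.05) = 0.0648375
stork: 0.05 × 0.65 × 0.5 × (1−0.95) × (1−0.2) = 0.00065
Highest score → heron.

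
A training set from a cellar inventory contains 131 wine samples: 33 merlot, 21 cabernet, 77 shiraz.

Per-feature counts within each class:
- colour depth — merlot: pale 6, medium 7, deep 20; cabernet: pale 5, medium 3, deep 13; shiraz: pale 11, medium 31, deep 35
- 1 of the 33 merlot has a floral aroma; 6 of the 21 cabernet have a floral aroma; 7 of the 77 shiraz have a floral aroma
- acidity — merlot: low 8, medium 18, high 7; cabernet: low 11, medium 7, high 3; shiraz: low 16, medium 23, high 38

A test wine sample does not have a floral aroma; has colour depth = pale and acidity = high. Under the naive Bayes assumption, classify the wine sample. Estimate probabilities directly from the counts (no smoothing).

merlot: (33/131) × (6/33) × (32/33) × (7/33) ≈ 0.00942107
cabernet: (21/131) × (5/21) × (15/21) × (3/21) ≈ 0.00389469
shiraz: (77/131) × (11/77) × (70/77) × (38/77) ≈ 0.0376723
Highest score → shiraz.

shiraz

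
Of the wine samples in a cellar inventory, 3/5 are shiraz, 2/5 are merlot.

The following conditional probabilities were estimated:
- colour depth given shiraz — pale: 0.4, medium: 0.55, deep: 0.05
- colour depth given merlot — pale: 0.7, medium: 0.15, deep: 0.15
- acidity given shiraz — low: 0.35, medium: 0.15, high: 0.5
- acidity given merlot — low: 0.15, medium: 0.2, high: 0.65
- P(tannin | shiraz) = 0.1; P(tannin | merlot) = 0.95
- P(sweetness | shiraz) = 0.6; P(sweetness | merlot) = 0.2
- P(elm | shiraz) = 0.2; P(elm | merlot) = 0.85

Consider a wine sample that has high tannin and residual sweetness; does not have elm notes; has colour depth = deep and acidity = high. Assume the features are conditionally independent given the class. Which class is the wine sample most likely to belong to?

shiraz: 0.6 × 0.05 × 0.5 × 0.1 × 0.6 × (1−0.2) = 0.00072
merlot: 0.4 × 0.15 × 0.65 × 0.95 × 0.2 × (1−0.85) = 0.0011115
Highest score → merlot.

merlot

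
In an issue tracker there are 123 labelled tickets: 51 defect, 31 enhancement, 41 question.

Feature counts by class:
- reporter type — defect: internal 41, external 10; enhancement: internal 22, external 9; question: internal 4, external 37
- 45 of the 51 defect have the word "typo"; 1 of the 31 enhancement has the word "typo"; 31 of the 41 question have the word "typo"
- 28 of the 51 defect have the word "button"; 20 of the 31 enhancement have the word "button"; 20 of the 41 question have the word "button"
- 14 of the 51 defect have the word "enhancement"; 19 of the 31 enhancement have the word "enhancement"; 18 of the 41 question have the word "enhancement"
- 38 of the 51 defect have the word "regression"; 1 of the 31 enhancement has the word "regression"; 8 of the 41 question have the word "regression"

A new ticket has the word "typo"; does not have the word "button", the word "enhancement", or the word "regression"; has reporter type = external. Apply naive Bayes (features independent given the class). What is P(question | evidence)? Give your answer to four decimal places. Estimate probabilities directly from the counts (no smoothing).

defect: (51/123) × (10/51) × (45/51) × (23/51) × (37/51) × (13/51) ≈ 0.00598273
enhancement: (31/123) × (9/31) × (1/31) × (11/31) × (12/31) × (30/31) ≈ 0.000313751
question: (41/123) × (37/41) × (31/41) × (21/41) × (23/41) × (33/41) ≈ 0.0525998
P(question | x) = 0.0525998 / 0.058896281 ≈ 0.8931

0.8931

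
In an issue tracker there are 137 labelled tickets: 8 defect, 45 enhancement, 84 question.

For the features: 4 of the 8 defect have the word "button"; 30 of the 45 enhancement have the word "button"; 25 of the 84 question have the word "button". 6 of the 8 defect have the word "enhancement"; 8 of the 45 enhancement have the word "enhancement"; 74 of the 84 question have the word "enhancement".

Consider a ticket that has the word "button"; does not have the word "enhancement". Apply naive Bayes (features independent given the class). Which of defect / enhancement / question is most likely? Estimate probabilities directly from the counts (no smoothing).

enhancement

defect: (8/137) × (4/8) × (2/8) ≈ 0.00729927
enhancement: (45/137) × (30/45) × (37/45) ≈ 0.180049
question: (84/137) × (25/84) × (10/84) ≈ 0.021724
Highest score → enhancement.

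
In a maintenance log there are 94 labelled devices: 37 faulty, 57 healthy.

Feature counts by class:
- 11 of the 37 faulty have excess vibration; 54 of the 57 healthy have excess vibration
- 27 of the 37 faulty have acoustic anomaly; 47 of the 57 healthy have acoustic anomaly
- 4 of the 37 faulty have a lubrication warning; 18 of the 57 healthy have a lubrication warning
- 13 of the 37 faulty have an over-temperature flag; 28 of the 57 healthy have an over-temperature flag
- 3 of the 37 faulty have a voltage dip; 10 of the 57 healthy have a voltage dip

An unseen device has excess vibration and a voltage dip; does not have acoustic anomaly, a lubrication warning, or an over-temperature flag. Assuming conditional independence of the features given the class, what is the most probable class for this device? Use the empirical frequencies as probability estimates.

healthy

faulty: (37/94) × (11/37) × (10/37) × (33/37) × (24/37) × (3/37) ≈ 0.00148356
healthy: (57/94) × (54/57) × (10/57) × (39/57) × (29/57) × (10/57) ≈ 0.00615501
Highest score → healthy.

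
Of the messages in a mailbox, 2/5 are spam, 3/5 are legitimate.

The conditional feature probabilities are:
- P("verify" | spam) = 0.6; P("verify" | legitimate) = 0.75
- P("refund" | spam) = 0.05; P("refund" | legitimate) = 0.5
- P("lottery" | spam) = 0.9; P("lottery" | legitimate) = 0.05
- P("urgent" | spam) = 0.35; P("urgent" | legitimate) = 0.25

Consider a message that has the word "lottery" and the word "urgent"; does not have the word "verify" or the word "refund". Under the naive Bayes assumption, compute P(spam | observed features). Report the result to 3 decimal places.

spam: 0.4 × (1−0.6) × (1−0.05) × 0.9 × 0.35 = 0.04788
legitimate: 0.6 × (1−0.75) × (1−0.5) × 0.05 × 0.25 = 0.0009375
P(spam | x) = 0.04788 / 0.0488175 ≈ 0.981

0.981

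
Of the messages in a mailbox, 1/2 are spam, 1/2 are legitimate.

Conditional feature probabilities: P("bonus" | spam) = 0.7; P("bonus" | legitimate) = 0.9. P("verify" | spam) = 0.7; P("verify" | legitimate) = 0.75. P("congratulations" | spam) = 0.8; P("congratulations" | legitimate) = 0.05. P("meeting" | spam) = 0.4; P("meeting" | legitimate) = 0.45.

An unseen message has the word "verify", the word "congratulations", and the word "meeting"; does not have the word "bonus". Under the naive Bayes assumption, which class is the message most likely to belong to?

spam

spam: 0.5 × (1−0.7) × 0.7 × 0.8 × 0.4 = 0.0336
legitimate: 0.5 × (1−0.9) × 0.75 × 0.05 × 0.45 = 0.00084375
Highest score → spam.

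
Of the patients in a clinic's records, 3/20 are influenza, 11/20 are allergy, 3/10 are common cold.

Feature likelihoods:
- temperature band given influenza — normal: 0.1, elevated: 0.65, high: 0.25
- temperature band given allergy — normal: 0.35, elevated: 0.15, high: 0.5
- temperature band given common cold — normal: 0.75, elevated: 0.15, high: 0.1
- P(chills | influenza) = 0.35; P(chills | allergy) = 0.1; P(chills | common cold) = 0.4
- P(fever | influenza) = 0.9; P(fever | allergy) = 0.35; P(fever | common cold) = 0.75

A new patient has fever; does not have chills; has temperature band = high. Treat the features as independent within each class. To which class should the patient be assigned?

allergy

influenza: 0.15 × 0.25 × (1−0.35) × 0.9 = 0.0219375
allergy: 0.55 × 0.5 × (1−0.1) × 0.35 = 0.086625
common cold: 0.3 × 0.1 × (1−0.4) × 0.75 = 0.0135
Highest score → allergy.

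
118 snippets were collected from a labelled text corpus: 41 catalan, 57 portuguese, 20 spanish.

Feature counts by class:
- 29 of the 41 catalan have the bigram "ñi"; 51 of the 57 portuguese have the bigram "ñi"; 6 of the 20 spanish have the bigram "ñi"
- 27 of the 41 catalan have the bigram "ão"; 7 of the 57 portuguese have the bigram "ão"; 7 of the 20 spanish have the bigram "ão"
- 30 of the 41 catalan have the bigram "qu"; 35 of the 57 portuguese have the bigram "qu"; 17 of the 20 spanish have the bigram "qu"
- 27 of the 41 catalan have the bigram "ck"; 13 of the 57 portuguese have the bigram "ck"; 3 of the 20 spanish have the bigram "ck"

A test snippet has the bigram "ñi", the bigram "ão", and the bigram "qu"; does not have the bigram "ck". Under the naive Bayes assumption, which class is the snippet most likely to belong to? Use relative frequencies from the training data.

catalan

catalan: (41/118) × (29/41) × (27/41) × (30/41) × (14/41) ≈ 0.0404369
portuguese: (57/118) × (51/57) × (7/57) × (35/57) × (44/57) ≈ 0.0251584
spanish: (20/118) × (6/20) × (7/20) × (17/20) × (17/20) ≈ 0.0128581
Highest score → catalan.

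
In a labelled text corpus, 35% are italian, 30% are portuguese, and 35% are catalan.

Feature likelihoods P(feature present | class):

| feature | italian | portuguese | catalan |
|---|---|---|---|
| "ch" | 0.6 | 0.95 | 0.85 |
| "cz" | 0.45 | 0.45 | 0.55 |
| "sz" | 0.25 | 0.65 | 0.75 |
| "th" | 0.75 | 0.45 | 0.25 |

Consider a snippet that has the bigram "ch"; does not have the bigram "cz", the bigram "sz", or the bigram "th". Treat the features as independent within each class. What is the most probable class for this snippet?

italian: 0.35 × 0.6 × (1−0.45) × (1−0.25) × (1−0.75) = 0.02165625
portuguese: 0.3 × 0.95 × (1−0.45) × (1−0.65) × (1−0.45) = 0.030174375
catalan: 0.35 × 0.85 × (1−0.55) × (1−0.75) × (1−0.25) = 0.0251015625
Highest score → portuguese.

portuguese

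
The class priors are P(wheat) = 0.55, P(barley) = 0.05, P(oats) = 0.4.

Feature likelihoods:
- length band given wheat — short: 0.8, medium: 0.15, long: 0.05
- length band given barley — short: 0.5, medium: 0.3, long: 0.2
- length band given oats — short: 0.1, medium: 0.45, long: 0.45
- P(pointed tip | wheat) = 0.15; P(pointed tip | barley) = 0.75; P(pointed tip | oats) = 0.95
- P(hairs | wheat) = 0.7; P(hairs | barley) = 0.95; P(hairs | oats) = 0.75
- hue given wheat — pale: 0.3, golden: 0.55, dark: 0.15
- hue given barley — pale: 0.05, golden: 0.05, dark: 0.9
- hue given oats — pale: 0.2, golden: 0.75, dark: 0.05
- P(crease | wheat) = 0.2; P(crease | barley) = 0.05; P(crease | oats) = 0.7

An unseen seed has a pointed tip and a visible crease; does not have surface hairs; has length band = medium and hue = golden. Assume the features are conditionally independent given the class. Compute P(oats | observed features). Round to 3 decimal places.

0.982

wheat: 0.55 × 0.15 × 0.15 × (1−0.7) × 0.55 × 0.2 = 0.000408375
barley: 0.05 × 0.3 × 0.75 × (1−0.95) × 0.05 × 0.05 = 0.00000140625
oats: 0.4 × 0.45 × 0.95 × (1−0.75) × 0.75 × 0.7 = 0.02244375
P(oats | x) = 0.02244375 / 0.02285353125 ≈ 0.982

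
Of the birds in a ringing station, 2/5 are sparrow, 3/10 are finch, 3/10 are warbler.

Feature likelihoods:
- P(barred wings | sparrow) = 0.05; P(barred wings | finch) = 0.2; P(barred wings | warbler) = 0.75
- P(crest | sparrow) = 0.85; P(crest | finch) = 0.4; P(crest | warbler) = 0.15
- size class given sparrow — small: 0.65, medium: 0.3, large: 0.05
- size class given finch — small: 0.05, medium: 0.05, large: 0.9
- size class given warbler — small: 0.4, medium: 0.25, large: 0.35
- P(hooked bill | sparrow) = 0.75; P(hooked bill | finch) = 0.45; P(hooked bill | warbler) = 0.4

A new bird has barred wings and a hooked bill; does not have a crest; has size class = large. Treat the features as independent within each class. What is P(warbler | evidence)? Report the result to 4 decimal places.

sparrow: 0.4 × 0.05 × (1−0.85) × 0.05 × 0.75 = 0.0001125
finch: 0.3 × 0.2 × (1−0.4) × 0.9 × 0.45 = 0.01458
warbler: 0.3 × 0.75 × (1−0.15) × 0.35 × 0.4 = 0.026775
P(warbler | x) = 0.026775 / 0.0414675 ≈ 0.6457

0.6457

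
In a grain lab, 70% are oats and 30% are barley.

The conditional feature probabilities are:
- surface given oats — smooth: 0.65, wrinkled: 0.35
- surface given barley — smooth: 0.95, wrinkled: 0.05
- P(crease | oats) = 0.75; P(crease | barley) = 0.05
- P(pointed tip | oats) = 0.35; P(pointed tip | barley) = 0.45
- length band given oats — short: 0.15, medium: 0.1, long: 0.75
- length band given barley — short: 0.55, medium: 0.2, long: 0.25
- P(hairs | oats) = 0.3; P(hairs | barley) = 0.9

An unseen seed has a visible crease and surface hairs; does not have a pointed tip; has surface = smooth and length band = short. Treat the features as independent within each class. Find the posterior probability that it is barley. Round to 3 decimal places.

oats: 0.7 × 0.65 × 0.75 × (1−0.35) × 0.15 × 0.3 = 0.0099815625
barley: 0.3 × 0.95 × 0.05 × (1−0.45) × 0.55 × 0.9 = 0.0038795625
P(barley | x) = 0.0038795625 / 0.013861125 ≈ 0.280

0.280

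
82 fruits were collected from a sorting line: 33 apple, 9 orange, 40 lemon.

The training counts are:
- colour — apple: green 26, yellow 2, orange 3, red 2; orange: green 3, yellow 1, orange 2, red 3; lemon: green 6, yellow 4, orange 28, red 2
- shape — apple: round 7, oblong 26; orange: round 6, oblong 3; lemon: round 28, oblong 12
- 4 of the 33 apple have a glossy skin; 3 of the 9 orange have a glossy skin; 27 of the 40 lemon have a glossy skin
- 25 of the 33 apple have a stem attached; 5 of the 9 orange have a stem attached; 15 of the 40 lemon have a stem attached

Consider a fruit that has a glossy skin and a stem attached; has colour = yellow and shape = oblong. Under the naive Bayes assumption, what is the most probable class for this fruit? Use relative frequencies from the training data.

apple: (33/82) × (2/33) × (26/33) × (4/33) × (25/33) ≈ 0.00176461
orange: (9/82) × (1/9) × (3/9) × (3/9) × (5/9) ≈ 0.000752785
lemon: (40/82) × (4/40) × (12/40) × (27/40) × (15/40) ≈ 0.00370427
Highest score → lemon.

lemon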